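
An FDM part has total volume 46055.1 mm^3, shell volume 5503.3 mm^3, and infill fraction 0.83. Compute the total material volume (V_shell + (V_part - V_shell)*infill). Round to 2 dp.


V_infill = (46055.1 - 5503.3) * 0.83 = 33657.99
V_total = 5503.3 + 33657.99 = 39161.29 mm^3


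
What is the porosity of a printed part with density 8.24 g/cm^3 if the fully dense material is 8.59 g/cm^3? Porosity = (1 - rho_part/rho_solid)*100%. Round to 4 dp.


Porosity = (1-8.24/8.59)*100 = 4.0745 %


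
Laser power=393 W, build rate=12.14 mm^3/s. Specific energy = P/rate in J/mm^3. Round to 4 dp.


SE = 393 / 12.14 = 32.3723 J/mm^3


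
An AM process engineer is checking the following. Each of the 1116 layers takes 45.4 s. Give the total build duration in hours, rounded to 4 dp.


t = 1116 * 45.4 / 3600 = 14.074 hrs


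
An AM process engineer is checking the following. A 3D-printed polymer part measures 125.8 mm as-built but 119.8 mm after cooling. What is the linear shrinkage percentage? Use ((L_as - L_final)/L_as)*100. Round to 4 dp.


Shrinkage = ((125.8-119.8)/125.8)*100 = 4.7695 %


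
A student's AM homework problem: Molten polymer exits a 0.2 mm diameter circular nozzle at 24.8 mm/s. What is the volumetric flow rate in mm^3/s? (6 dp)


A = pi*(0.2/2)^2 = 0.03141593 mm^2
Q = 0.03141593 * 24.8 = 0.779115 mm^3/s


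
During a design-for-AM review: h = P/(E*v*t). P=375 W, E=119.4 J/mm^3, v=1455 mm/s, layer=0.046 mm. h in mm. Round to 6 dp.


h = 375 / (119.4*1455*0.046) = 0.046925 mm


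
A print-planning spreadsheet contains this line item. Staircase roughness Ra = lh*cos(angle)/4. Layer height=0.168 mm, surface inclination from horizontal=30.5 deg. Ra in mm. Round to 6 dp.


Ra = 0.168 * cos(30.5) / 4 = 0.036188 mm


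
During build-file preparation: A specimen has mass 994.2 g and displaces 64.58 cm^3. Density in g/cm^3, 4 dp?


rho = 994.2 / 64.58 = 15.3949 g/cm^3


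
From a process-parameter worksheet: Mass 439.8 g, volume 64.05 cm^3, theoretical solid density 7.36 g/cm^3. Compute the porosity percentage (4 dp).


rho_part = 439.8 / 64.05 = 6.86651054 g/cm^3
Porosity = (1 - 6.86651054/7.36)*100 = 6.705 %


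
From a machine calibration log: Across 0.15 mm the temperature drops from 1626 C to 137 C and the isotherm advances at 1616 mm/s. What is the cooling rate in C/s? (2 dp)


G = (1626-137)/0.15 = 9926.66666667 C/mm
CR = 9926.66666667 * 1616 = 16041493.33 C/s


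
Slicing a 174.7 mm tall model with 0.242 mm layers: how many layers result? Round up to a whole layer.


Layers = ceil(174.7/0.242) = 722


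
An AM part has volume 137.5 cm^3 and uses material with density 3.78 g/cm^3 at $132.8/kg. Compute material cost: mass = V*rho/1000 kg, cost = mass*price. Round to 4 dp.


Mass = 137.5*3.78/1000 = 0.51975 kg
Cost = 0.51975 * 132.8 = 69.0228 $


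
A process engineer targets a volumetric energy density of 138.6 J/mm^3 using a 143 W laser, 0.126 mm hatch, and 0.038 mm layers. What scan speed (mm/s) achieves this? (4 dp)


v = 143 / (138.6*0.126*0.038) = 215.4858 mm/s


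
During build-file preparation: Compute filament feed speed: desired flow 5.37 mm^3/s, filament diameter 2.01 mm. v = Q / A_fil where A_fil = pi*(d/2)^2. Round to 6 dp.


A = pi*(2.01/2)^2 = 3.173087
v = 5.37 / 3.173087 = 1.692358 mm/s


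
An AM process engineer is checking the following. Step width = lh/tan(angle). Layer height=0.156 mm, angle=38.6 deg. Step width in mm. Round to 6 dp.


step = 0.156 / tan(38.6) = 0.195418 mm


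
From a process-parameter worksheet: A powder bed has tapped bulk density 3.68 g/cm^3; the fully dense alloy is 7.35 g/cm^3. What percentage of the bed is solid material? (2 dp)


Packing = (3.68/7.35)*100 = 50.07 %


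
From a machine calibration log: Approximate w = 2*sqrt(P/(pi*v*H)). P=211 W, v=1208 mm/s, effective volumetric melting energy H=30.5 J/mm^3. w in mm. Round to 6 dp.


w = 2*sqrt(211/(pi*1208*30.5)) = 0.085391 mm


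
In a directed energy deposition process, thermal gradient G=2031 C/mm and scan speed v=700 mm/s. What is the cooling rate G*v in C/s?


CR = 2031 * 700 = 1421700 C/s


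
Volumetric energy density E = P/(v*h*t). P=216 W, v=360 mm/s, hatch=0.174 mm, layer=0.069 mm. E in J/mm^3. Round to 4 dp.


E = 216 / (360*0.174*0.069) = 49.975 J/mm^3


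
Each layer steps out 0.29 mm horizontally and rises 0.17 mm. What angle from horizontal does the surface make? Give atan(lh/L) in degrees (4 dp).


angle = atan(0.17/0.29) = 30.3791 degrees


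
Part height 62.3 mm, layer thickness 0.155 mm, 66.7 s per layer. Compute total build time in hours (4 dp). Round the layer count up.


Layers = ceil(62.3/0.155) = 402
t = 402 * 66.7 / 3600 = 7.4482 hrs


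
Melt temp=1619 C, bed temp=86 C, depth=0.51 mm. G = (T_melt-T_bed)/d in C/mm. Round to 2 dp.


G = (1619-86)/0.51 = 3005.88 C/mm


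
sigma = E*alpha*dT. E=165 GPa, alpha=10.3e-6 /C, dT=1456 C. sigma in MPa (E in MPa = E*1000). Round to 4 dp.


sigma = 165*1000 * 10.3e-6 * 1456 = 2474.472 MPa


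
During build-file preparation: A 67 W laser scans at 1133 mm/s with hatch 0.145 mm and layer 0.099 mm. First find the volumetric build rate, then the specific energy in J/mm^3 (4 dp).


Build rate = 1133 * 0.145 * 0.099 = 16.264215 mm^3/s
SE = 67 / 16.264215 = 4.1195 J/mm^3


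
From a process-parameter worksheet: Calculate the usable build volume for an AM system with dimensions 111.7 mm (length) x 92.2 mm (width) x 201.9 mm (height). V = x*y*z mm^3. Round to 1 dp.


V = 111.7 * 92.2 * 201.9 = 2079315.6 mm^3


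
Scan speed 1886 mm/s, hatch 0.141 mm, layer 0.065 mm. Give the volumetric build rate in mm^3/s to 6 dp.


Rate = 1886 * 0.141 * 0.065 = 17.28519 mm^3/s


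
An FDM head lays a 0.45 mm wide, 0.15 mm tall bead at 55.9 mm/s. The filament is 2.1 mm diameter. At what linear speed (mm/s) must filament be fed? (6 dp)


Q = 0.45 * 0.15 * 55.9 = 3.77325 mm^3/s
A_fil = pi*(2.1/2)^2 = 3.4636059 mm^2
v_feed = 3.77325 / 3.4636059 = 1.089399 mm/s


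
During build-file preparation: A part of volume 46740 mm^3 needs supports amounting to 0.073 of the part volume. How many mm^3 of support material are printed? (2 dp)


V_support = 46740 * 0.073 = 3412.02 mm^3


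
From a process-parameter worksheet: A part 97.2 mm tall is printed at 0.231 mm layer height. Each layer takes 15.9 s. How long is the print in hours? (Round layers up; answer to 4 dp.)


Layers = ceil(97.2/0.231) = 421
t = 421 * 15.9 / 3600 = 1.8594 hrs


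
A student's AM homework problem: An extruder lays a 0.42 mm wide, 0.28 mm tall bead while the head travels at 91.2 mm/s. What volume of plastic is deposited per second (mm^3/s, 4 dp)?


Rate = 0.42 * 0.28 * 91.2 = 10.7251 mm^3/s


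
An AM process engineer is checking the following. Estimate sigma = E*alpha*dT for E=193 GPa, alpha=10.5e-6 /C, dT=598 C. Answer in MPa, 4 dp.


sigma = 193*1000 * 10.5e-6 * 598 = 1211.847 MPa


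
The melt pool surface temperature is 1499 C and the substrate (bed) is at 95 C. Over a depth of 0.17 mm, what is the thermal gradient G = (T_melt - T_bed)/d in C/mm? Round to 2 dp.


G = (1499-95)/0.17 = 8258.82 C/mm


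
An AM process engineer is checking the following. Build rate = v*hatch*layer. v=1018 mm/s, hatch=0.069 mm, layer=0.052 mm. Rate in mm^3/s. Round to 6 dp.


Rate = 1018 * 0.069 * 0.052 = 3.652584 mm^3/s


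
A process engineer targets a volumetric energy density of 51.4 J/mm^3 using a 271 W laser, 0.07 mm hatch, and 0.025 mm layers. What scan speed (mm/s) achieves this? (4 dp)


v = 271 / (51.4*0.07*0.025) = 3012.7849 mm/s


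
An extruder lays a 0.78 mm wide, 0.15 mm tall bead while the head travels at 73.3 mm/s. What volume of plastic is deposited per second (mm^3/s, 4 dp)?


Rate = 0.78 * 0.15 * 73.3 = 8.5761 mm^3/s


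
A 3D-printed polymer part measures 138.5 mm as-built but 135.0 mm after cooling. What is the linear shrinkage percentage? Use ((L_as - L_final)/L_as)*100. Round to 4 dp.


Shrinkage = ((138.5-135.0)/138.5)*100 = 2.5271 %


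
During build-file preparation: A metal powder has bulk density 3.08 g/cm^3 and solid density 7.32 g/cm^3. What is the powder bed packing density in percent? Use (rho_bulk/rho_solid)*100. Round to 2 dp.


Packing = (3.08/7.32)*100 = 42.08 %


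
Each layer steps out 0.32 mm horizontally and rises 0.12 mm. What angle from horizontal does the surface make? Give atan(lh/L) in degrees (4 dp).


angle = atan(0.12/0.32) = 20.556 degrees


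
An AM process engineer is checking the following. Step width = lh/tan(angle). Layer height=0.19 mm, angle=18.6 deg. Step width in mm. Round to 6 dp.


step = 0.19 / tan(18.6) = 0.564574 mm


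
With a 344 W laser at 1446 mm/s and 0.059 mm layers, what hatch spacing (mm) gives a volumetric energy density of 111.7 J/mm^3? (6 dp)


h = 344 / (111.7*1446*0.059) = 0.036098 mm


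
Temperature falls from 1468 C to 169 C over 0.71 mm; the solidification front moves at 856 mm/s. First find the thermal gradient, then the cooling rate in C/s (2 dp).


G = (1468-169)/0.71 = 1829.57746479 C/mm
CR = 1829.57746479 * 856 = 1566118.31 C/s


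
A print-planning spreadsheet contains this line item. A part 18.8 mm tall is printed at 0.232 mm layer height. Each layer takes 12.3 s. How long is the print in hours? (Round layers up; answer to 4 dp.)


Layers = ceil(18.8/0.232) = 82
t = 82 * 12.3 / 3600 = 0.2802 hrs


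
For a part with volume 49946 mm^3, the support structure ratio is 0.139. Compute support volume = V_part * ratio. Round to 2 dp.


V_support = 49946 * 0.139 = 6942.49 mm^3


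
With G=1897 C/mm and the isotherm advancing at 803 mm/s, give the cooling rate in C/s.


CR = 1897 * 803 = 1523291 C/s


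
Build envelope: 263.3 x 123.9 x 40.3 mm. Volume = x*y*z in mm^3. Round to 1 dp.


V = 263.3 * 123.9 * 40.3 = 1314701.7 mm^3


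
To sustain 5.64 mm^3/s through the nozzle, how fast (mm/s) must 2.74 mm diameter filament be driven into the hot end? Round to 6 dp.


A = pi*(2.74/2)^2 = 5.896455
v = 5.64 / 5.896455 = 0.956507 mm/s


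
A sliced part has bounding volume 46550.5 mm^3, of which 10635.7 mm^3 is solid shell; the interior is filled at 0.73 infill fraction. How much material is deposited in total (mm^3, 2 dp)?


V_infill = (46550.5 - 10635.7) * 0.73 = 26217.8
V_total = 10635.7 + 26217.8 = 36853.5 mm^3


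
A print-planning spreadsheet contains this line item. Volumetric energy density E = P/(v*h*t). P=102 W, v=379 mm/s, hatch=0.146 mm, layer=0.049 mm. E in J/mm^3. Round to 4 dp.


E = 102 / (379*0.146*0.049) = 37.6194 J/mm^3


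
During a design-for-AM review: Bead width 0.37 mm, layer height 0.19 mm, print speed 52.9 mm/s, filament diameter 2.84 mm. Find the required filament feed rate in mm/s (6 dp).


Q = 0.37 * 0.19 * 52.9 = 3.71887 mm^3/s
A_fil = pi*(2.84/2)^2 = 6.33470743 mm^2
v_feed = 3.71887 / 6.33470743 = 0.587063 mm/s


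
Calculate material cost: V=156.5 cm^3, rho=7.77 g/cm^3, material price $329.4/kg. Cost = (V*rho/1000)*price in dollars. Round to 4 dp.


Mass = 156.5*7.77/1000 = 1.216005 kg
Cost = 1.216005 * 329.4 = 400.552 $


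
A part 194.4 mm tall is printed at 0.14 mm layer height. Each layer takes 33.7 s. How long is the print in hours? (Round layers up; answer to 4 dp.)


Layers = ceil(194.4/0.14) = 1389
t = 1389 * 33.7 / 3600 = 13.0026 hrs


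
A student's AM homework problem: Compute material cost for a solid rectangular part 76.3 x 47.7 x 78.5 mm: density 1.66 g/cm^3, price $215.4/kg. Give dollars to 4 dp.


V = 76.3 * 47.7 * 78.5 = 285701.535 mm^3 = 285.701535 cm^3
Mass = 285.701535 * 1.66 / 1000 = 0.47426455 kg
Cost = 0.47426455 * 215.4 = 102.1566 $


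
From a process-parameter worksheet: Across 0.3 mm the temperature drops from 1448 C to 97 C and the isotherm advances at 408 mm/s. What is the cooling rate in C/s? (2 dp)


G = (1448-97)/0.3 = 4503.33333333 C/mm
CR = 4503.33333333 * 408 = 1837360.0 C/s


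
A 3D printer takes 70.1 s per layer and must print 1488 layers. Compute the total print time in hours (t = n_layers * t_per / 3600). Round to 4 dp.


t = 1488 * 70.1 / 3600 = 28.9747 hrs


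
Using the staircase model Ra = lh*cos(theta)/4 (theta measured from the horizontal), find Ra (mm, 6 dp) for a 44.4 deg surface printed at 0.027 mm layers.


Ra = 0.027 * cos(44.4) / 4 = 0.004823 mm


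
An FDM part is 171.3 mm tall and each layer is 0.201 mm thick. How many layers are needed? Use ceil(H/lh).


Layers = ceil(171.3/0.201) = 853


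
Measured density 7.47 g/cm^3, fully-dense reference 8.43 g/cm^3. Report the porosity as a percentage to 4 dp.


Porosity = (1-7.47/8.43)*100 = 11.3879 %


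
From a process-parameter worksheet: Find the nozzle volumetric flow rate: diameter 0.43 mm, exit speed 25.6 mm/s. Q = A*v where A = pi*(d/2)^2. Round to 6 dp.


A = pi*(0.43/2)^2 = 0.14522012 mm^2
Q = 0.14522012 * 25.6 = 3.717635 mm^3/s


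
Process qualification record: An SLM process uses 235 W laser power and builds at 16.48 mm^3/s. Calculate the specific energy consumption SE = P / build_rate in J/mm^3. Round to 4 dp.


SE = 235 / 16.48 = 14.2597 J/mm^3


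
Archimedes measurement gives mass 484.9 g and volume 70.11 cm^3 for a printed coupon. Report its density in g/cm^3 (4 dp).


rho = 484.9 / 70.11 = 6.9163 g/cm^3


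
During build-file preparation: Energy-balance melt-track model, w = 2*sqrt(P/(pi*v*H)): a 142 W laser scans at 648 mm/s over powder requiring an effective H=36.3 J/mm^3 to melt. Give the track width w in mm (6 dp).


w = 2*sqrt(142/(pi*648*36.3)) = 0.087671 mm


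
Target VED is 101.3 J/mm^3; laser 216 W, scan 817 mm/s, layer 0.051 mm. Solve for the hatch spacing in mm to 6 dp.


h = 216 / (101.3*817*0.051) = 0.051174 mm


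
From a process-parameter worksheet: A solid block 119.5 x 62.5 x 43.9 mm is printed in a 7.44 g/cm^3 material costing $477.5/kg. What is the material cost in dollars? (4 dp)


V = 119.5 * 62.5 * 43.9 = 327878.125 mm^3 = 327.878125 cm^3
Mass = 327.878125 * 7.44 / 1000 = 2.43941325 kg
Cost = 2.43941325 * 477.5 = 1164.8198 $


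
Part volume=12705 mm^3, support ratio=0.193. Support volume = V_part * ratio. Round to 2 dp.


V_support = 12705 * 0.193 = 2452.07 mm^3


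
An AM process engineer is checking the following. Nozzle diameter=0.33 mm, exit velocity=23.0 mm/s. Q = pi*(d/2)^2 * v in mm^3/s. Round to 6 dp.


A = pi*(0.33/2)^2 = 0.08552986 mm^2
Q = 0.08552986 * 23.0 = 1.967187 mm^3/s


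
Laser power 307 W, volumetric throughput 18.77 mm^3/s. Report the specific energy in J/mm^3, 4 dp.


SE = 307 / 18.77 = 16.3559 J/mm^3


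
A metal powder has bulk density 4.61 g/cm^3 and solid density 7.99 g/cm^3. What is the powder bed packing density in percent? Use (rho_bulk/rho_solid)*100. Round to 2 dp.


Packing = (4.61/7.99)*100 = 57.7 %


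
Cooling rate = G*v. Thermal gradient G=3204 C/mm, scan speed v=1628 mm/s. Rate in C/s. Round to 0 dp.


CR = 3204 * 1628 = 5216112 C/s


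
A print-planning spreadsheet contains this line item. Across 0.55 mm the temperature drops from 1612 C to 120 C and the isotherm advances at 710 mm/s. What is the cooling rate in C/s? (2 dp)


G = (1612-120)/0.55 = 2712.72727273 C/mm
CR = 2712.72727273 * 710 = 1926036.36 C/s


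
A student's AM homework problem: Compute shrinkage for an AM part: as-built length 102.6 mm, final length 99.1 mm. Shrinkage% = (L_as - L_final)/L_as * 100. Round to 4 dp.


Shrinkage = ((102.6-99.1)/102.6)*100 = 3.4113 %


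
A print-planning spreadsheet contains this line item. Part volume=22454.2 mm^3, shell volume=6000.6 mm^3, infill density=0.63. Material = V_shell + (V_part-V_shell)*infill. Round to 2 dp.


V_infill = (22454.2 - 6000.6) * 0.63 = 10365.77
V_total = 6000.6 + 10365.77 = 16366.37 mm^3


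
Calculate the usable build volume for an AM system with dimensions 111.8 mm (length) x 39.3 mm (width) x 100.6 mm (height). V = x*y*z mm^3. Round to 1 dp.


V = 111.8 * 39.3 * 100.6 = 442010.2 mm^3


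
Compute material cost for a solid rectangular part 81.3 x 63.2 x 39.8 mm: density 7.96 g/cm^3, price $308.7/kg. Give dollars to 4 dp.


V = 81.3 * 63.2 * 39.8 = 204498.768 mm^3 = 204.498768 cm^3
Mass = 204.498768 * 7.96 / 1000 = 1.62781019 kg
Cost = 1.62781019 * 308.7 = 502.505 $


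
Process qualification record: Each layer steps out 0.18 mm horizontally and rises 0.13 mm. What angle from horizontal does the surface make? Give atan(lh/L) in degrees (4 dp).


angle = atan(0.13/0.18) = 35.8377 degrees


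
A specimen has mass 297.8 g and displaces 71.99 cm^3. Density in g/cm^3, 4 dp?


rho = 297.8 / 71.99 = 4.1367 g/cm^3


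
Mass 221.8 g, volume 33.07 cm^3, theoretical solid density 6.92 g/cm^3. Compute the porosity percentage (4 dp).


rho_part = 221.8 / 33.07 = 6.70698518 g/cm^3
Porosity = (1 - 6.70698518/6.92)*100 = 3.0782 %


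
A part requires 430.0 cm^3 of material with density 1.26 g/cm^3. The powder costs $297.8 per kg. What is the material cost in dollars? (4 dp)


Mass = 430.0*1.26/1000 = 0.5418 kg
Cost = 0.5418 * 297.8 = 161.348 $


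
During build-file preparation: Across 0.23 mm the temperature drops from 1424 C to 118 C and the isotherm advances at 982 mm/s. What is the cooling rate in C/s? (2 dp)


G = (1424-118)/0.23 = 5678.26086957 C/mm
CR = 5678.26086957 * 982 = 5576052.17 C/s


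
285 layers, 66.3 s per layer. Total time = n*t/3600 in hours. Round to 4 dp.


t = 285 * 66.3 / 3600 = 5.2488 hrs


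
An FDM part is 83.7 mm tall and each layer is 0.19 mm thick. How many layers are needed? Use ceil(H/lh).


Layers = ceil(83.7/0.19) = 441


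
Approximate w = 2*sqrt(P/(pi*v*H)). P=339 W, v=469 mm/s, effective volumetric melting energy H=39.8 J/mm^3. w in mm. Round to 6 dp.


w = 2*sqrt(339/(pi*469*39.8)) = 0.152064 mm


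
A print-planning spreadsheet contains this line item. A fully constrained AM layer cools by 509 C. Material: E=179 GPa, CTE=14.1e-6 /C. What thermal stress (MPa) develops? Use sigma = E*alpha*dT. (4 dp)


sigma = 179*1000 * 14.1e-6 * 509 = 1284.6651 MPa


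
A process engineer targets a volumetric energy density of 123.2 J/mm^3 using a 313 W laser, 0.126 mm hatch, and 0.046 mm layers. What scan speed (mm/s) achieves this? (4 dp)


v = 313 / (123.2*0.126*0.046) = 438.3341 mm/s


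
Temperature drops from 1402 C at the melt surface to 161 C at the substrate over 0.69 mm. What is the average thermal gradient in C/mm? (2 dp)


G = (1402-161)/0.69 = 1798.55 C/mm


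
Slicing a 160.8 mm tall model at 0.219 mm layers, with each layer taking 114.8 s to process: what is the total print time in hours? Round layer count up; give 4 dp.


Layers = ceil(160.8/0.219) = 735
t = 735 * 114.8 / 3600 = 23.4383 hrs


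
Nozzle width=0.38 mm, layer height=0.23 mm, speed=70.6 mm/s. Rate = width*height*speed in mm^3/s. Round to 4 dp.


Rate = 0.38 * 0.23 * 70.6 = 6.1704 mm^3/s


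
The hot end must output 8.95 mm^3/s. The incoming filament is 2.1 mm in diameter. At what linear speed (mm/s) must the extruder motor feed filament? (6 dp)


A = pi*(2.1/2)^2 = 3.463606
v = 8.95 / 3.463606 = 2.584012 mm/s


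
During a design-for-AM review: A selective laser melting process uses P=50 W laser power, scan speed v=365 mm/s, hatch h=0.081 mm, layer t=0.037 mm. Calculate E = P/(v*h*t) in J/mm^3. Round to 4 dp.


E = 50 / (365*0.081*0.037) = 45.7078 J/mm^3


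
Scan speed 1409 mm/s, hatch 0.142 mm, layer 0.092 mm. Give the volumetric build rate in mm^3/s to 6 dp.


Rate = 1409 * 0.142 * 0.092 = 18.407176 mm^3/s


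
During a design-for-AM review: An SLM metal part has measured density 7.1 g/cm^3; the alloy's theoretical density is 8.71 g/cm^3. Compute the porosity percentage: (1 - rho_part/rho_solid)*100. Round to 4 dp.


Porosity = (1-7.1/8.71)*100 = 18.4845 %


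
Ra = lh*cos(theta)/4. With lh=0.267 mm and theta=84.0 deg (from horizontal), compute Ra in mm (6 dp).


Ra = 0.267 * cos(84.0) / 4 = 0.006977 mm


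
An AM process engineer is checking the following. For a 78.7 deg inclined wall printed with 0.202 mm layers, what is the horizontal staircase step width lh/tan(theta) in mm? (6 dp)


step = 0.202 / tan(78.7) = 0.040364 mm


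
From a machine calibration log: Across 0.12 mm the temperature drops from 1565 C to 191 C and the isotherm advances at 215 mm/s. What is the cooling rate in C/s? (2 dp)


G = (1565-191)/0.12 = 11450.0 C/mm
CR = 11450.0 * 215 = 2461750.0 C/s


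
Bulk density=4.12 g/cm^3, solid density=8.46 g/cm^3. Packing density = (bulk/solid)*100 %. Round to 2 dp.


Packing = (4.12/8.46)*100 = 48.7 %


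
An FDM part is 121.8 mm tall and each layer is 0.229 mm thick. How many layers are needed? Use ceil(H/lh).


Layers = ceil(121.8/0.229) = 532


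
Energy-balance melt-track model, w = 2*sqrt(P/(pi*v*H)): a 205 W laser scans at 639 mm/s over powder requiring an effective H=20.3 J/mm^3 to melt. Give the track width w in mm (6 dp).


w = 2*sqrt(205/(pi*639*20.3)) = 0.141851 mm


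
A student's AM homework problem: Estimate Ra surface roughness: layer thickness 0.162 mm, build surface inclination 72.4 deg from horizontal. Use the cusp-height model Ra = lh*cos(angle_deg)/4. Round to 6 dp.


Ra = 0.162 * cos(72.4) / 4 = 0.012246 mm


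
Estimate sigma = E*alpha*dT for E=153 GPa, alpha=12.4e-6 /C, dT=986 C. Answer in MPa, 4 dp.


sigma = 153*1000 * 12.4e-6 * 986 = 1870.6392 MPa


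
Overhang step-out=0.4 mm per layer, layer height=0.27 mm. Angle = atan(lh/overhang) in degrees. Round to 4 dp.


angle = atan(0.27/0.4) = 34.0193 degrees


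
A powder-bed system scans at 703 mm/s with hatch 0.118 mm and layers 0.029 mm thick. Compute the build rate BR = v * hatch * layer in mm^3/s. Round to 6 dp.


Rate = 703 * 0.118 * 0.029 = 2.405666 mm^3/s


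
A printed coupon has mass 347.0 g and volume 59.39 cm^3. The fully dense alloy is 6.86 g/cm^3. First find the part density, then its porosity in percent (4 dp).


rho_part = 347.0 / 59.39 = 5.84273447 g/cm^3
Porosity = (1 - 5.84273447/6.86)*100 = 14.8289 %


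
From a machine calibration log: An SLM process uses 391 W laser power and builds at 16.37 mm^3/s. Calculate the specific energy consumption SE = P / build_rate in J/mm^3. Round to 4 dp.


SE = 391 / 16.37 = 23.8852 J/mm^3


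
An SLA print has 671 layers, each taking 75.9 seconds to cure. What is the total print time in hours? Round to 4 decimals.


t = 671 * 75.9 / 3600 = 14.1469 hrs


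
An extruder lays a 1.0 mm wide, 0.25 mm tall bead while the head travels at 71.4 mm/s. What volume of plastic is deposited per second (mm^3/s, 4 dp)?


Rate = 1.0 * 0.25 * 71.4 = 17.85 mm^3/s


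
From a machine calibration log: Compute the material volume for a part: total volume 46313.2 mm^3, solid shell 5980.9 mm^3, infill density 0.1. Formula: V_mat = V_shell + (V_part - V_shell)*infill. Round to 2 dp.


V_infill = (46313.2 - 5980.9) * 0.1 = 4033.23
V_total = 5980.9 + 4033.23 = 10014.13 mm^3


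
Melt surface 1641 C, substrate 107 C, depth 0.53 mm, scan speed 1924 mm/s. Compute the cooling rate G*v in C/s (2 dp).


G = (1641-107)/0.53 = 2894.33962264 C/mm
CR = 2894.33962264 * 1924 = 5568709.43 C/s


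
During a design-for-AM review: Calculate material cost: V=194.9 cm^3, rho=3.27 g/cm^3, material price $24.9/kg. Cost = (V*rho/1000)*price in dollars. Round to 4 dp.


Mass = 194.9*3.27/1000 = 0.637323 kg
Cost = 0.637323 * 24.9 = 15.8693 $


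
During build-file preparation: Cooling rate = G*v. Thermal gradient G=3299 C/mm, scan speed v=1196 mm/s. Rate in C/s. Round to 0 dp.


CR = 3299 * 1196 = 3945604 C/s


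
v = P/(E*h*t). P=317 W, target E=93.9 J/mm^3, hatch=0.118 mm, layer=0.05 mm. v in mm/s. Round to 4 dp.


v = 317 / (93.9*0.118*0.05) = 572.1918 mm/s


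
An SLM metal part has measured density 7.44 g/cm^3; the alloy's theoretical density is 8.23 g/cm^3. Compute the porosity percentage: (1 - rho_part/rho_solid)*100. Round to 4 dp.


Porosity = (1-7.44/8.23)*100 = 9.599 %


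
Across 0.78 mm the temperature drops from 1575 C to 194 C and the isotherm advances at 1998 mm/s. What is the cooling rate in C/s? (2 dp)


G = (1575-194)/0.78 = 1770.51282051 C/mm
CR = 1770.51282051 * 1998 = 3537484.62 C/s


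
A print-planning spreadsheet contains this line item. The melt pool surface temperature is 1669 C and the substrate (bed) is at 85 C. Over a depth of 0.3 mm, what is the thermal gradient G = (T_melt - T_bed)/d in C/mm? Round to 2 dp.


G = (1669-85)/0.3 = 5280.0 C/mm


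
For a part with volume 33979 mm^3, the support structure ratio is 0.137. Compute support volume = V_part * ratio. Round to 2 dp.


V_support = 33979 * 0.137 = 4655.12 mm^3


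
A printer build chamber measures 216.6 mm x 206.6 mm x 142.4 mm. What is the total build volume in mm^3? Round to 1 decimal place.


V = 216.6 * 206.6 * 142.4 = 6372337.3 mm^3


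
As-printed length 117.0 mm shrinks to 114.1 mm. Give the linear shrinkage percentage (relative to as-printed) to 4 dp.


Shrinkage = ((117.0-114.1)/117.0)*100 = 2.4786 %


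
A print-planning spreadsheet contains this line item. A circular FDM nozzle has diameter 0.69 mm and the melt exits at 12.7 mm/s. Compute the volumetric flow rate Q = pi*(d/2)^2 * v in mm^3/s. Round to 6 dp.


A = pi*(0.69/2)^2 = 0.37392807 mm^2
Q = 0.37392807 * 12.7 = 4.748886 mm^3/s


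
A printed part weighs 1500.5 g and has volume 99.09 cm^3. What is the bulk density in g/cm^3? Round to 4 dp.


rho = 1500.5 / 99.09 = 15.1428 g/cm^3


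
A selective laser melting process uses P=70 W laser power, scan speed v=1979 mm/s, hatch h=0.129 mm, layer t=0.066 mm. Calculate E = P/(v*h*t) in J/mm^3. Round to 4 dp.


E = 70 / (1979*0.129*0.066) = 4.1545 J/mm^3


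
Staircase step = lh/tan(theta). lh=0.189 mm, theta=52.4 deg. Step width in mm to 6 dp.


step = 0.189 / tan(52.4) = 0.14555 mm


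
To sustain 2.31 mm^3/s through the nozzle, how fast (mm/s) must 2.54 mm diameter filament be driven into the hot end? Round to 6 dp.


A = pi*(2.54/2)^2 = 5.067075
v = 2.31 / 5.067075 = 0.455884 mm/s


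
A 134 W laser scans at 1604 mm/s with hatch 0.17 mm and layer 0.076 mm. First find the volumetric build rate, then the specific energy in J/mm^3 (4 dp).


Build rate = 1604 * 0.17 * 0.076 = 20.72368 mm^3/s
SE = 134 / 20.72368 = 6.466 J/mm^3


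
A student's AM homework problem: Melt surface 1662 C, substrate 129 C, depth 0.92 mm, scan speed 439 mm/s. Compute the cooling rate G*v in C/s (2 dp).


G = (1662-129)/0.92 = 1666.30434783 C/mm
CR = 1666.30434783 * 439 = 731507.61 C/s


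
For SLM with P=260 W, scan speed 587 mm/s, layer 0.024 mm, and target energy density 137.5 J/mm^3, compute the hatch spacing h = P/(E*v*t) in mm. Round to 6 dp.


h = 260 / (137.5*587*0.024) = 0.134221 mm


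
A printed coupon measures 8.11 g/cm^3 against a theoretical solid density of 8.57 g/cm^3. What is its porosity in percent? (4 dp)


Porosity = (1-8.11/8.57)*100 = 5.3676 %


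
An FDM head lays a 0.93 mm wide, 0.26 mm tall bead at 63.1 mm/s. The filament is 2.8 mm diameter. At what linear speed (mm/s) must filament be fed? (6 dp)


Q = 0.93 * 0.26 * 63.1 = 15.25758 mm^3/s
A_fil = pi*(2.8/2)^2 = 6.1575216 mm^2
v_feed = 15.25758 / 6.1575216 = 2.477877 mm/s


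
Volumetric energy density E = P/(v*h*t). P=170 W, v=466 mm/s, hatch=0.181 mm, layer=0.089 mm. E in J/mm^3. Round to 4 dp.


E = 170 / (466*0.181*0.089) = 22.6462 J/mm^3


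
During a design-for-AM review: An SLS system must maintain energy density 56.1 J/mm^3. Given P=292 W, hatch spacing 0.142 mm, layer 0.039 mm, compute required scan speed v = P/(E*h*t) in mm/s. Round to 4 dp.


v = 292 / (56.1*0.142*0.039) = 939.8684 mm/s


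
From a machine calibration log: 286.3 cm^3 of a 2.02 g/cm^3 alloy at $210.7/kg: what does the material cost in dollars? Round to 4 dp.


Mass = 286.3*2.02/1000 = 0.578326 kg
Cost = 0.578326 * 210.7 = 121.8533 $


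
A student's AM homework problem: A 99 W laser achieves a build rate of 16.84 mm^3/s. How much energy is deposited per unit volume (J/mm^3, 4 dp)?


SE = 99 / 16.84 = 5.8789 J/mm^3


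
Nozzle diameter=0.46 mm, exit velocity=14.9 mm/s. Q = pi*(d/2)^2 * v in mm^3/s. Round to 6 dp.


A = pi*(0.46/2)^2 = 0.16619025 mm^2
Q = 0.16619025 * 14.9 = 2.476235 mm^3/s


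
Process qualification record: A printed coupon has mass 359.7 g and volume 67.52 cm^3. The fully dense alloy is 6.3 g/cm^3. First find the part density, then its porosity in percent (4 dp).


rho_part = 359.7 / 67.52 = 5.32731043 g/cm^3
Porosity = (1 - 5.32731043/6.3)*100 = 15.4395 %


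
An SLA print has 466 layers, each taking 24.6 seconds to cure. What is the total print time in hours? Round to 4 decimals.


t = 466 * 24.6 / 3600 = 3.1843 hrs


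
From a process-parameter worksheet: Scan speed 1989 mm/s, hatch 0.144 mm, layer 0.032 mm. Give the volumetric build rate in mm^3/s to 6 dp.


Rate = 1989 * 0.144 * 0.032 = 9.165312 mm^3/s


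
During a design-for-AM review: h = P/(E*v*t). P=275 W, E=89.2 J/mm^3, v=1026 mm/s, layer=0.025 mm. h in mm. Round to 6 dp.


h = 275 / (89.2*1026*0.025) = 0.120193 mm


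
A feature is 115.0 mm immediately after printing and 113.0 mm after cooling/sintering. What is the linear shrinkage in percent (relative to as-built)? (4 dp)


Shrinkage = ((115.0-113.0)/115.0)*100 = 1.7391 %


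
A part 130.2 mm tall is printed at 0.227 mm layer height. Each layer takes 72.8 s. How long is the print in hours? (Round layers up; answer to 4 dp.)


Layers = ceil(130.2/0.227) = 574
t = 574 * 72.8 / 3600 = 11.6076 hrs


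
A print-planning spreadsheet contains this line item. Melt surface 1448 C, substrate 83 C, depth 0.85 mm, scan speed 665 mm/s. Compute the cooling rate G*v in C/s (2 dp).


G = (1448-83)/0.85 = 1605.88235294 C/mm
CR = 1605.88235294 * 665 = 1067911.76 C/s


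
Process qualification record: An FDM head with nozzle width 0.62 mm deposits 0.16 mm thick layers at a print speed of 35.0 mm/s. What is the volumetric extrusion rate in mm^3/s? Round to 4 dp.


Rate = 0.62 * 0.16 * 35.0 = 3.472 mm^3/s


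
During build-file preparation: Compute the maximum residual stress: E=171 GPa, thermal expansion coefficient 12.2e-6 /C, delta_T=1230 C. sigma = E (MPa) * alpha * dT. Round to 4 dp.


sigma = 171*1000 * 12.2e-6 * 1230 = 2566.026 MPa


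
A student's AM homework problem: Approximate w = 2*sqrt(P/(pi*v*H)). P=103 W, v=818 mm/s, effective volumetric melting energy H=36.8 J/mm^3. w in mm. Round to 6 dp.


w = 2*sqrt(103/(pi*818*36.8)) = 0.066004 mm


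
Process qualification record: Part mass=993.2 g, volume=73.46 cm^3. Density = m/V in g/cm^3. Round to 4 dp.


rho = 993.2 / 73.46 = 13.5203 g/cm^3


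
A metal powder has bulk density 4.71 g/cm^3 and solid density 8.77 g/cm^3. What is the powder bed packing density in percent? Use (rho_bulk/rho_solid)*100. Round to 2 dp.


Packing = (4.71/8.77)*100 = 53.71 %


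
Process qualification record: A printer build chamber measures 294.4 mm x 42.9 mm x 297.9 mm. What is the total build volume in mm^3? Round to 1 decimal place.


V = 294.4 * 42.9 * 297.9 = 3762405.5 mm^3


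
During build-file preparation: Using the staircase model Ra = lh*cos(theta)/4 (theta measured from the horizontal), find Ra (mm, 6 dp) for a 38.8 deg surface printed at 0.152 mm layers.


Ra = 0.152 * cos(38.8) / 4 = 0.029615 mm


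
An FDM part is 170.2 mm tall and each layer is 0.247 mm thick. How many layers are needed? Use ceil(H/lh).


Layers = ceil(170.2/0.247) = 690


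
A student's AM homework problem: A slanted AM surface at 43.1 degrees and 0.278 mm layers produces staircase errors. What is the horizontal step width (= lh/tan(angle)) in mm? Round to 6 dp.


step = 0.278 / tan(43.1) = 0.297077 mm


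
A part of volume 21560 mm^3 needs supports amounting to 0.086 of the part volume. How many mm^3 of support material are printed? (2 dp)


V_support = 21560 * 0.086 = 1854.16 mm^3


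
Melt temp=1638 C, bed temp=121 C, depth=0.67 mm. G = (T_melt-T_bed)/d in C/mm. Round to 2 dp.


G = (1638-121)/0.67 = 2264.18 C/mm


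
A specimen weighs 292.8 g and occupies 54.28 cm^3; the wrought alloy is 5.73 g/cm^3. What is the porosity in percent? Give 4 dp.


rho_part = 292.8 / 54.28 = 5.39425203 g/cm^3
Porosity = (1 - 5.39425203/5.73)*100 = 5.8595 %


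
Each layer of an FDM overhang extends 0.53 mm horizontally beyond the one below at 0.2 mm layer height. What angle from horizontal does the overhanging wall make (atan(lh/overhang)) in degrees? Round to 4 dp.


angle = atan(0.2/0.53) = 20.6744 degrees


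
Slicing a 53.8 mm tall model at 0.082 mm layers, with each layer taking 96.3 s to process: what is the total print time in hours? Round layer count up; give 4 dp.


Layers = ceil(53.8/0.082) = 657
t = 657 * 96.3 / 3600 = 17.5748 hrs


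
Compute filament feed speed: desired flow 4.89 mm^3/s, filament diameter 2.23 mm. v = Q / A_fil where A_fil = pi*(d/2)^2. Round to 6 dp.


A = pi*(2.23/2)^2 = 3.905707
v = 4.89 / 3.905707 = 1.252014 mm/s


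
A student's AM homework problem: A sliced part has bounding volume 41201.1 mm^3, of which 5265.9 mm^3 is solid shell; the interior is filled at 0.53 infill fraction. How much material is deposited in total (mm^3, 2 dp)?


V_infill = (41201.1 - 5265.9) * 0.53 = 19045.66
V_total = 5265.9 + 19045.66 = 24311.56 mm^3


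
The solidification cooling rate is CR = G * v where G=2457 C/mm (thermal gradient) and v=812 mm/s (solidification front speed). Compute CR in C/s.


CR = 2457 * 812 = 1995084 C/s


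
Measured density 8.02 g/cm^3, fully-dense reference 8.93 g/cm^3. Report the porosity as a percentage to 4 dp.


Porosity = (1-8.02/8.93)*100 = 10.1904 %


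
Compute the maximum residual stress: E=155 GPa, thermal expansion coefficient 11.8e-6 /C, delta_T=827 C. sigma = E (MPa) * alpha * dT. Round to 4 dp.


sigma = 155*1000 * 11.8e-6 * 827 = 1512.583 MPa


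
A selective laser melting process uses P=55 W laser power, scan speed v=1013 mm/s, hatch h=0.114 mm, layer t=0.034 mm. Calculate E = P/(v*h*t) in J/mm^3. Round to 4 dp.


E = 55 / (1013*0.114*0.034) = 14.0078 J/mm^3


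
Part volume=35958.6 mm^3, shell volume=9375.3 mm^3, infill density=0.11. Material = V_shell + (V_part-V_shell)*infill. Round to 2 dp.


V_infill = (35958.6 - 9375.3) * 0.11 = 2924.16
V_total = 9375.3 + 2924.16 = 12299.46 mm^3


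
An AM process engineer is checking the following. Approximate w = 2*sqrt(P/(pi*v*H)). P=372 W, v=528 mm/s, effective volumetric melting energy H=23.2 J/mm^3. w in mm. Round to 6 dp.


w = 2*sqrt(372/(pi*528*23.2)) = 0.196637 mm


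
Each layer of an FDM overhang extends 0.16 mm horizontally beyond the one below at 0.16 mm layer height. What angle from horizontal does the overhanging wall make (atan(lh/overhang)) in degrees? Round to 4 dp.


angle = atan(0.16/0.16) = 45.0 degrees


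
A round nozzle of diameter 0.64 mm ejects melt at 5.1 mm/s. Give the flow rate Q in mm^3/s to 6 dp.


A = pi*(0.64/2)^2 = 0.32169909 mm^2
Q = 0.32169909 * 5.1 = 1.640665 mm^3/s


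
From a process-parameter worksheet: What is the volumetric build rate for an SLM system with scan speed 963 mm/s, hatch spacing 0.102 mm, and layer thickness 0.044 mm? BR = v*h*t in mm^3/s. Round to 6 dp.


Rate = 963 * 0.102 * 0.044 = 4.321944 mm^3/s


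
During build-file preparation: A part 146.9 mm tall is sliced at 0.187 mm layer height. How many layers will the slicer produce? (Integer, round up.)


Layers = ceil(146.9/0.187) = 786


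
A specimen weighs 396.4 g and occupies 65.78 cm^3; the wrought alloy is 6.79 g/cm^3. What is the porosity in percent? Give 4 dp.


rho_part = 396.4 / 65.78 = 6.02614777 g/cm^3
Porosity = (1 - 6.02614777/6.79)*100 = 11.2497 %


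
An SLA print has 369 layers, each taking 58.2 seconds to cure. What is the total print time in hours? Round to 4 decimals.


t = 369 * 58.2 / 3600 = 5.9655 hrs


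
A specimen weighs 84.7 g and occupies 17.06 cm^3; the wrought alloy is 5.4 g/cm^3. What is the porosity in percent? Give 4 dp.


rho_part = 84.7 / 17.06 = 4.96483001 g/cm^3
Porosity = (1 - 4.96483001/5.4)*100 = 8.0587 %


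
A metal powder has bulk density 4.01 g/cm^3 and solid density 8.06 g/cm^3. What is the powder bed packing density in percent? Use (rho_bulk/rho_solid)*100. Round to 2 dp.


Packing = (4.01/8.06)*100 = 49.75 %


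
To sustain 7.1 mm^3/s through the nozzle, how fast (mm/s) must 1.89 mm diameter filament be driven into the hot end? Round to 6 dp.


A = pi*(1.89/2)^2 = 2.805521
v = 7.1 / 2.805521 = 2.530724 mm/s


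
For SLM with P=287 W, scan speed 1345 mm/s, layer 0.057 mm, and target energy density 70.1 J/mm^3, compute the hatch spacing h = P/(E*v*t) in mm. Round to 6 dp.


h = 287 / (70.1*1345*0.057) = 0.053403 mm


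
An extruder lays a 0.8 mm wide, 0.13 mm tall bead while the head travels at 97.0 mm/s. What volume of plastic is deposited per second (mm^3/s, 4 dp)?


Rate = 0.8 * 0.13 * 97.0 = 10.088 mm^3/s


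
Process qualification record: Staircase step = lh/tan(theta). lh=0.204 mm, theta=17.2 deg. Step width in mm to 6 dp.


step = 0.204 / tan(17.2) = 0.659018 mm


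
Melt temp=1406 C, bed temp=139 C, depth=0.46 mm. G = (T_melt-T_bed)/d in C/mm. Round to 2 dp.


G = (1406-139)/0.46 = 2754.35 C/mm


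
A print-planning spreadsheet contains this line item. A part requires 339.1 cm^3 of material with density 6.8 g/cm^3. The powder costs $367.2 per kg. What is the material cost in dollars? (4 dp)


Mass = 339.1*6.8/1000 = 2.30588 kg
Cost = 2.30588 * 367.2 = 846.7191 $


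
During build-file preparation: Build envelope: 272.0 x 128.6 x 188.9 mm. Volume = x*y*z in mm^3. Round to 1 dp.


V = 272.0 * 128.6 * 188.9 = 6607570.9 mm^3


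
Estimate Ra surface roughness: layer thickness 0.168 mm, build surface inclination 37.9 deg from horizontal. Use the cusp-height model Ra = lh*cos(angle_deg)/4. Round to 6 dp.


Ra = 0.168 * cos(37.9) / 4 = 0.033142 mm


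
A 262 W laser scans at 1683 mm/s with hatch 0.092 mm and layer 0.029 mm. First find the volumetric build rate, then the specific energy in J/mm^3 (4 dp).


Build rate = 1683 * 0.092 * 0.029 = 4.490244 mm^3/s
SE = 262 / 4.490244 = 58.3487 J/mm^3


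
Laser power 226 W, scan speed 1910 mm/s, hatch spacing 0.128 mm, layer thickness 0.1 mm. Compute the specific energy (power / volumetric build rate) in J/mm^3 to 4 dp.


Build rate = 1910 * 0.128 * 0.1 = 24.448 mm^3/s
SE = 226 / 24.448 = 9.2441 J/mm^3


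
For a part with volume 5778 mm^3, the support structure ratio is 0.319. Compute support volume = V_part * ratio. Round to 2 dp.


V_support = 5778 * 0.319 = 1843.18 mm^3


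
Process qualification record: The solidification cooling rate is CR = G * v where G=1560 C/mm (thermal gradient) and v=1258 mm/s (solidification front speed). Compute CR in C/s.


CR = 1560 * 1258 = 1962480 C/s


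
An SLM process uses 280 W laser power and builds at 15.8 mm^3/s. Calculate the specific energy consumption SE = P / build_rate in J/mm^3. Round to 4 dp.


SE = 280 / 15.8 = 17.7215 J/mm^3


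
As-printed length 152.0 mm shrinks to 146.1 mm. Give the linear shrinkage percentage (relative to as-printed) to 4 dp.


Shrinkage = ((152.0-146.1)/152.0)*100 = 3.8816 %


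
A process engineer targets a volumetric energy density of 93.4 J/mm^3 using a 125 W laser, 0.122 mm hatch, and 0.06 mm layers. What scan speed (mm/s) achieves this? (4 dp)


v = 125 / (93.4*0.122*0.06) = 182.8319 mm/s
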